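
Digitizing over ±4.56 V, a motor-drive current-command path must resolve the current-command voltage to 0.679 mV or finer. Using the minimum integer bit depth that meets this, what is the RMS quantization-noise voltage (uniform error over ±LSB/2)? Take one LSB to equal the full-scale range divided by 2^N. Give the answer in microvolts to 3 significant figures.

161 µV

The full-scale span is 4.56 − (-4.56) = 9.12 V.
Levels needed ≥ 9.12/0.679 mV = 13430. 2^14 = 16384 suffices, so N_min = 14.
LSB = 9.12 V ÷ 2^14 = 9.12/16384 V = 0.55664 mV.
V_rms = LSB/√12 = 161 µV.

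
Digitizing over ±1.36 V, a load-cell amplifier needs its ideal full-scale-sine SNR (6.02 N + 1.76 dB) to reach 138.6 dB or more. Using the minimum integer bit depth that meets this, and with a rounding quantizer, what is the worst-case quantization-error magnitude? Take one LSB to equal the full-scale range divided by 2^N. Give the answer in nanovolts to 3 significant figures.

162 nV

Span: 1.36 V − (-1.36 V) = 2.72 V.
Required N = ⌈(138.6 − 1.76)/6.02⌉ = ⌈22.731⌉ = 23.
LSB = 2.72 V / 2^23 = 324.25 nV.
Max error for round-to-nearest is LSB/2 = 162 nV.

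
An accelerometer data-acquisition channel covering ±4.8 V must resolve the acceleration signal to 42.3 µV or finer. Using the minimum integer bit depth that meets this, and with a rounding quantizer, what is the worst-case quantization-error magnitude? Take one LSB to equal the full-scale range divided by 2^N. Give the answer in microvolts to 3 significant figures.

Span: 4.8 V − (-4.8 V) = 9.6 V.
Required number of levels: 9.6/42.3 µV = 226950; smallest N with 2^N ≥ that is 18.
One LSB is 9.6 V / 262144 = 36.621 µV.
Half an LSB is 18.3 µV.

18.3 µV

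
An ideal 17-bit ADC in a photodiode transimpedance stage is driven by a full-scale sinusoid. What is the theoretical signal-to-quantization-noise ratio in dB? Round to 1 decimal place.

104.1 dB

For an ideal N-bit converter with full-scale sine input, SNR = 6.02 N + 1.76 dB. SNR = 6.02 × 17 + 1.76 = 102.34 + 1.76 = 104.10 dB.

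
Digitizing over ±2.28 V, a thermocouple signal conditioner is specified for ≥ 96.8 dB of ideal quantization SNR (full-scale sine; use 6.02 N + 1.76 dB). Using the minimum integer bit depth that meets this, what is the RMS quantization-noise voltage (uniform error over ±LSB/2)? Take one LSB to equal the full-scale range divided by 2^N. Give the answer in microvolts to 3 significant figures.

Range = 2.28 − (-2.28) = 4.56 V.
N ≥ (96.8 − 1.76)/6.02 = 15.787 → N_min = 16.
LSB = 4.56 V ÷ 2^16 = 4.56/65536 V = 69.580 µV.
RMS noise = LSB/√12 = 20.1 µV.

20.1 µV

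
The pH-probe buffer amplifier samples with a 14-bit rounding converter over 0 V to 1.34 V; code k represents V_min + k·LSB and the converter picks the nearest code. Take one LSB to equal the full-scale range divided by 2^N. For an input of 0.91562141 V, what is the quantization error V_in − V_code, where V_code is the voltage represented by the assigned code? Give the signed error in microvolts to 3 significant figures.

V_FS = 1.34 V. LSB = 1.34 V / 2^14 ≈ 81.79 µV.
(0.91562141 − (0)) / LSB = 0.91562141 × 16384/1.34 = 11195.1800. Nearest integer: k = 11195.
V_code = V_min + k × range/2^14 = 0 + 11195 × 1.34/16384 = 0.91560668945 V.
V_in − V_code = 0.91562141 − (0.91560668945) = +14.7 µV.

+14.7 µV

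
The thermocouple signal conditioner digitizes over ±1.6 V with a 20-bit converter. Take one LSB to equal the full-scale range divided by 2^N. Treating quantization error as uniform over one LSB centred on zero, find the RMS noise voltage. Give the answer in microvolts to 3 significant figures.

0.881 µV

Full-scale range = 1.6 V − (-1.6 V) = 3.2 V.
LSB = 3.2 V / 2^20 = 3.0518 µV.
RMS of a uniform error over width LSB is LSB/√12 = 0.881 µV.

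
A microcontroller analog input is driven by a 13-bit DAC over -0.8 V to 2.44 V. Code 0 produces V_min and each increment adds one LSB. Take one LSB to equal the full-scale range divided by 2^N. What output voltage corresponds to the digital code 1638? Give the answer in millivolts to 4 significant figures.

The full-scale span is 2.44 − (-0.8) = 3.24 V. LSB = 3.24 V / 2^13.
V_out = -0.8 + 1638 × (3.24/8192) V
      = -0.8 + 0.647842 = -0.152158 V.

-152.2 mV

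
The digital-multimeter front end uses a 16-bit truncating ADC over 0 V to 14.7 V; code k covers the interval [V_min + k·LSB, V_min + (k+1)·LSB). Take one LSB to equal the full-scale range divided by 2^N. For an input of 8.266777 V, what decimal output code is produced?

V_FS = 14.7 V. LSB = 14.7 V / 2^16 ≈ 224.3 µV.
code = ⌊(V_in − V_min)/LSB⌋ = ⌊(V_in − V_min) × 2^16 / range⌋
     = ⌊(8.266777 − (0)) × 65536 / 14.7⌋ = ⌊8.266777 × 65536/14.7⌋
     = ⌊36855.204⌋ = 36855.

36855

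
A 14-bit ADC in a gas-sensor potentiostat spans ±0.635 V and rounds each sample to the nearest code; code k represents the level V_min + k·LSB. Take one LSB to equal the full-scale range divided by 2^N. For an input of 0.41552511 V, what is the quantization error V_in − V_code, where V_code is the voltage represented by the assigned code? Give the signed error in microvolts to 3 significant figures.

−30.9 µV

Range = 0.635 − (-0.635) = 1.27 V. LSB = 1.27 V / 2^14 ≈ 77.51 µV.
Position in LSBs: (0.41552511 − (-0.635)) × 16384/1.27 = 13552.6011; rounding gives k = 13553.
V_code = -0.635 + (13553/16384) × 1.27 = 0.41555603027 V.
V_in − V_code = 0.41552511 − (0.41555603027) = −30.9 µV.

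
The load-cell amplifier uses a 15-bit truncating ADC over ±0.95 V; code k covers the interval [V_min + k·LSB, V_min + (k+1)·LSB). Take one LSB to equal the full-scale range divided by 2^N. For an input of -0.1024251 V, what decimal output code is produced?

Full-scale range = 0.95 V − (-0.95 V) = 1.9 V. LSB = 1.9 V / 2^15 ≈ 57.98 µV.
(V_in − V_min) × 2^15/range = (-0.1024251 − (-0.95)) × 32768/1.9 = 14617.544.
Floor → code = 14617.

14617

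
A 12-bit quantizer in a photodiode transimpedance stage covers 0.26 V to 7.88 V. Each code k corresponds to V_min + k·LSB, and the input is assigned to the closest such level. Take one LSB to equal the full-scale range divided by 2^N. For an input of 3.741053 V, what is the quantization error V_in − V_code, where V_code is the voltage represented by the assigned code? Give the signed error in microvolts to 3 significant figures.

The full-scale span is 7.88 − (0.26) = 7.62 V. LSB = 7.62 V / 2^12 ≈ 1.860 mV.
(V_in − V_min)/LSB = (3.741053 − (0.26)) × 4096/7.62 = 1871.1802 → nearest code k = 1871.
V_code = V_min + k × range/2^12 = 0.26 + 1871 × 7.62/4096 = 3.740717773 V.
Error = V_in − V_code = 3.741053 − (3.740717773) = +335 µV.

+335 µV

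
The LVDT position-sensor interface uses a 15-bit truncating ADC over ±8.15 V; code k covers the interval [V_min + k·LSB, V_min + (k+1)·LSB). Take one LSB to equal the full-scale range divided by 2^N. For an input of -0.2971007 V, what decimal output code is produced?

Full-scale range = 8.15 V − (-8.15 V) = 16.3 V. LSB = 16.3 V / 2^15 ≈ 497.4 µV.
(V_in − V_min) × 2^15/range = (-0.2971007 − (-8.15)) × 32768/16.3 = 15786.736.
Floor → code = 15786.

15786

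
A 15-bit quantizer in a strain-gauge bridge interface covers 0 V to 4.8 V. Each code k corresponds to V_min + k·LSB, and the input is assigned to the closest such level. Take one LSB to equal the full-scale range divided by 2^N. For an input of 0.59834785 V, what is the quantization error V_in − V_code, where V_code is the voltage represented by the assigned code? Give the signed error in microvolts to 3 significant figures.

Span = 4.8 V. LSB = 4.8 V / 2^15 ≈ 146.5 µV.
(V_in − V_min)/LSB = (0.59834785 − (0)) × 32768/4.8 = 4084.7213 → nearest code k = 4085.
Reconstructed level: 0 + 4085 × 4.8/32768 V = 0.59838867188 V.
V_in − V_code = 0.59834785 − (0.59838867188) = −40.8 µV.

−40.8 µV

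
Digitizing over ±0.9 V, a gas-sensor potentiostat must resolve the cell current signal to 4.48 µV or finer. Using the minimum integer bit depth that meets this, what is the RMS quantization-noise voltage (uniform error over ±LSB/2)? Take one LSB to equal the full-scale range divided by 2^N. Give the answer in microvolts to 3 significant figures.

Full-scale range = 0.9 V − (-0.9 V) = 1.8 V.
Required number of levels: 1.8/4.48 µV = 401790; smallest N with 2^N ≥ that is 19.
LSB = 1.8 V ÷ 2^19 = 1.8/524288 V = 3.4332 µV.
RMS noise = LSB/√12 = 0.991 µV.

0.991 µV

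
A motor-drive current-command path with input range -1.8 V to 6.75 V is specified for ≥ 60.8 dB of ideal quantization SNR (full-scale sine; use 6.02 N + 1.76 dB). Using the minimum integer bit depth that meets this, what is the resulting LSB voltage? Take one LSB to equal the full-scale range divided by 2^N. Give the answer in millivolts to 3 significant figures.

Range = 6.75 − (-1.8) = 8.55 V.
Required N = ⌈(60.8 − 1.76)/6.02⌉ = ⌈9.807⌉ = 10.
Step size = 8.55/1024 V = 8.35 mV.

8.35 mV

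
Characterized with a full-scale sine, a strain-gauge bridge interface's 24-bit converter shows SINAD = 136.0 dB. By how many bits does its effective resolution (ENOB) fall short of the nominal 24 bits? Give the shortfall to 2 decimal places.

ENOB = (SINAD − 1.76)/6.02 = (136.0 − 1.76)/6.02 = 22.2990 bits.
24 − 22.2990 = 1.70 bits below nominal.

1.70 bits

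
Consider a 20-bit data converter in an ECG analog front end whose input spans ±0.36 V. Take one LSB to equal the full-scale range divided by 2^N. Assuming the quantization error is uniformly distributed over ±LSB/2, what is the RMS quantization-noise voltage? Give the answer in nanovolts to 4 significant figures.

198.2 nV

Full-scale range = 0.36 V − (-0.36 V) = 0.72 V.
LSB = 0.72 V ÷ 2^20 = 0.72/1048576 V = 0.686646 µV.
σ_q = LSB/√12 = 0.686646 µV/3.4641 = 198.2 nV.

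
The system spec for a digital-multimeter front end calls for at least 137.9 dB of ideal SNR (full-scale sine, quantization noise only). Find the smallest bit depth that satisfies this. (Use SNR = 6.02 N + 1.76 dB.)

23 bits

Solving 6.02 N ≥ 137.9 − 1.76: N ≥ 22.615. Round up → N = 23.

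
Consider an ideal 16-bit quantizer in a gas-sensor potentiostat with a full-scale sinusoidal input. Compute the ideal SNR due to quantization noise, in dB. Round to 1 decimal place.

For an ideal N-bit converter with full-scale sine input, SNR = 6.02 N + 1.76 dB. SNR = 6.02 × 16 + 1.76 = 96.32 + 1.76 = 98.08 dB.

98.1 dB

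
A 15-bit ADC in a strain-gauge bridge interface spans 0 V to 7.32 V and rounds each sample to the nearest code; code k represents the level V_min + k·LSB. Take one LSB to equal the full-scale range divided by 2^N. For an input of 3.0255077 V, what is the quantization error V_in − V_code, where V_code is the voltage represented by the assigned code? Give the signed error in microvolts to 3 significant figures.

Full-scale range = 7.32 V. LSB = 7.32 V / 2^15 ≈ 223.4 µV.
(V_in − V_min)/LSB = (3.0255077 − (0)) × 32768/7.32 = 13543.6935 → nearest code k = 13544.
V_code = 0 + (13544/32768) × 7.32 = 3.0255761719 V.
V_in − V_code = 3.0255077 − (3.0255761719) = −68.5 µV.

−68.5 µV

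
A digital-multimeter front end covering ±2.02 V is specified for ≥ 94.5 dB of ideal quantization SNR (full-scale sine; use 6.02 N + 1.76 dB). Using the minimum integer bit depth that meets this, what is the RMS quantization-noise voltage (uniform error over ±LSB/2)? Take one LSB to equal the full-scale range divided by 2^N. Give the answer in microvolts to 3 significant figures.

Range = 2.02 − (-2.02) = 4.04 V.
Required N = ⌈(94.5 − 1.76)/6.02⌉ = ⌈15.405⌉ = 16.
Step size = 4.04/65536 V = 61.646 µV.
V_rms = LSB/√12 = 17.8 µV.

17.8 µV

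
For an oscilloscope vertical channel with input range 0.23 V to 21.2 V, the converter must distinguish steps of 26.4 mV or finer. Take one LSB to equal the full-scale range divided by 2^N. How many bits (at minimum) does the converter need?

The full-scale span is 21.2 − (0.23) = 20.97 V.
Levels needed ≥ 20.97/26.4 mV = 794.3. 2^10 = 1024 suffices, so N_min = 10.

10 bits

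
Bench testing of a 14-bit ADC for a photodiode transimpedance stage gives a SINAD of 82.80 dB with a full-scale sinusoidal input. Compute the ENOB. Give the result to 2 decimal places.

13.46 bits

ENOB = (SINAD − 1.76) / 6.02 = (82.80 − 1.76) / 6.02 = 81.04 / 6.02 = 13.4618.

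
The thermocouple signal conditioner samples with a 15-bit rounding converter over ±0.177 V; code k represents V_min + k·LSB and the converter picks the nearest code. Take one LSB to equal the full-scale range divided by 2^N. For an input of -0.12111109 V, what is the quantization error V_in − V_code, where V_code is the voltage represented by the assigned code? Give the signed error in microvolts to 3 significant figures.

Span: 0.177 V − (-0.177 V) = 0.354 V. LSB = 0.354 V / 2^15 ≈ 10.80 µV.
Position in LSBs: (-0.12111109 − (-0.177)) × 32768/0.354 = 5173.3554; rounding gives k = 5173.
Reconstructed level: -0.177 + 5173 × 0.354/32768 V = -0.12111492920 V.
V_in − V_code = -0.12111109 − (-0.12111492920) = +3.84 µV.

+3.84 µV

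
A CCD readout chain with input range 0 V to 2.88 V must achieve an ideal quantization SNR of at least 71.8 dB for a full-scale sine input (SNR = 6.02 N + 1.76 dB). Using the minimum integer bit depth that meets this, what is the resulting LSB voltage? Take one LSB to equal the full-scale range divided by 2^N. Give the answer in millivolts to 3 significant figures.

V_FS = 2.88 V.
N ≥ (71.8 − 1.76)/6.02 = 11.635 → N_min = 12.
One LSB is 2.88 V / 4096 = 0.703 mV.

0.703 mV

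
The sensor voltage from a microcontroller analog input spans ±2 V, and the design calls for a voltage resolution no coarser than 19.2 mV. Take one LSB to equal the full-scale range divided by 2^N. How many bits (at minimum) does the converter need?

8 bits

Full-scale range = 2 V − (-2 V) = 4 V.
Required number of levels: 4/19.2 mV = 208.33; smallest N with 2^N ≥ that is 8.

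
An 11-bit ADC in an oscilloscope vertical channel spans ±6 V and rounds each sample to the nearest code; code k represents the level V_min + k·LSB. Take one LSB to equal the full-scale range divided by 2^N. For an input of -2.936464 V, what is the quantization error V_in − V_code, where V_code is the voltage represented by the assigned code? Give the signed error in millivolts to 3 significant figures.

−0.917 mV

Range = 6 − (-6) = 12 V. LSB = 12 V / 2^11 ≈ 5.859 mV.
(-2.936464 − (-6)) / LSB = 3.063536 × 2048/12 = 522.8435. Nearest integer: k = 523.
V_code = V_min + k × range/2^11 = -6 + 523 × 12/2048 = -2.935546875 V.
e = -2.936464 − (-2.935546875) = −0.917 mV.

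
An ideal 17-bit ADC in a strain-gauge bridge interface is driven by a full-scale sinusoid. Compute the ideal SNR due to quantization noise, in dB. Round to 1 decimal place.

104.1 dB

SNR = 6.02·17 + 1.76 = 104.10 dB.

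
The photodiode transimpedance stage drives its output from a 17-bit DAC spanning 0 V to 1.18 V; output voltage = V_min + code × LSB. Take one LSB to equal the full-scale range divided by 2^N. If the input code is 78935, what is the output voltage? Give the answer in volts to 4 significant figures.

Range is 1.18 V. LSB = 1.18 V / 2^17.
V_out = 0 + 78935 × (1.18/131072) V
      = 0 V + 0.710627 V = 0.710627 V.

0.7106 V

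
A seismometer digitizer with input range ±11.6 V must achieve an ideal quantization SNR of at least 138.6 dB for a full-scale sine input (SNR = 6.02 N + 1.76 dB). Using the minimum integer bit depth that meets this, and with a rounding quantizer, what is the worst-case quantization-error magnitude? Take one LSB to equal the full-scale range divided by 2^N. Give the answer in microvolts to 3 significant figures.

1.38 µV

The full-scale span is 11.6 − (-11.6) = 23.2 V.
N ≥ (138.6 − 1.76)/6.02 = 22.731 → N_min = 23.
LSB = 23.2 V / 2^23 = 2.7657 µV.
Max error for round-to-nearest is LSB/2 = 1.38 µV.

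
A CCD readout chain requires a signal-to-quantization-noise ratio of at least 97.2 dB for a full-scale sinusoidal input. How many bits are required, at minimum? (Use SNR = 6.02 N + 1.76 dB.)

N ≥ (97.2 − 1.76)/6.02 = 15.854 → N_min = 16.

16 bits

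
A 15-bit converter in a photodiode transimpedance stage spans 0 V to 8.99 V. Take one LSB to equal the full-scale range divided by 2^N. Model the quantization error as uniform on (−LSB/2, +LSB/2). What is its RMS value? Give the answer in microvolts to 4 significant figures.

Range is 8.99 V.
LSB = 8.99 V ÷ 2^15 = 8.99/32768 V = 274.353 µV.
RMS of a uniform error over width LSB is LSB/√12 = 79.20 µV.

79.20 µV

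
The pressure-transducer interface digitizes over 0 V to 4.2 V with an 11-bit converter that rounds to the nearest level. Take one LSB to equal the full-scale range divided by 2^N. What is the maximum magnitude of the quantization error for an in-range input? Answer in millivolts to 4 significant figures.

Span = 4.2 V.
LSB = 4.2 V / 2^11 = 2.05078 mV.
Worst-case error for round-to-nearest is half an LSB: 1.025 mV.

1.025 mV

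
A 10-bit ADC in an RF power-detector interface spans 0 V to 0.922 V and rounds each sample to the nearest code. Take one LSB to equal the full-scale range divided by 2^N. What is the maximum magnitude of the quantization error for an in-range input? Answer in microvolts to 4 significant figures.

Full-scale range = 0.922 V.
LSB = 0.922 V / 2^10 = 0.900391 mV.
Worst-case error for round-to-nearest is half an LSB: 450.2 µV.

450.2 µV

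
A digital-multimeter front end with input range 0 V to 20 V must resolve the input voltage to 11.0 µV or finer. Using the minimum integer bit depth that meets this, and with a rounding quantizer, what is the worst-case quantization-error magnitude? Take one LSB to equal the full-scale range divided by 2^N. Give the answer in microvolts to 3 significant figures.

Full-scale range = 20 V.
Required number of levels: 20/11.0 µV = 1.8182e6; smallest N with 2^N ≥ that is 21.
LSB = 20 V ÷ 2^21 = 20/2097152 V = 9.5367 µV.
Max error for round-to-nearest is LSB/2 = 4.77 µV.

4.77 µV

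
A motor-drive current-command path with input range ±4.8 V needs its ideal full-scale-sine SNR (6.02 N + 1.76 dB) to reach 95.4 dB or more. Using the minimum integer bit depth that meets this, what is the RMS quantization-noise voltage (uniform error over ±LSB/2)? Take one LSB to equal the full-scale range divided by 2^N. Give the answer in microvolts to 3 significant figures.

42.3 µV

Full-scale range = 4.8 V − (-4.8 V) = 9.6 V.
N ≥ (95.4 − 1.76)/6.02 = 15.555 → N_min = 16.
Step size = 9.6/65536 V = 146.48 µV.
RMS noise = LSB/√12 = 42.3 µV.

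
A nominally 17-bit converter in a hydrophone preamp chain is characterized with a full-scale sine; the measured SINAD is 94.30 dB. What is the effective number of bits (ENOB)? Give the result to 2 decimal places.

Inverting SNR = 6.02 N + 1.76: N_eff = (94.30 − 1.76)/6.02 = 15.3721.

15.37 bits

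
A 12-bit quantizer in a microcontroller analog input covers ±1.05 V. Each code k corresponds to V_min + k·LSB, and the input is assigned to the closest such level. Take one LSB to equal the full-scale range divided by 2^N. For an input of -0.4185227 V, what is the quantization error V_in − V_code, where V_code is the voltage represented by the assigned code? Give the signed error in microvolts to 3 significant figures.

The full-scale span is 1.05 − (-1.05) = 2.1 V. LSB = 2.1 V / 2^12 ≈ 0.5127 mV.
(-0.4185227 − (-1.05)) / LSB = 0.6314773 × 4096/2.1 = 1231.6814. Nearest integer: k = 1232.
V_code = -1.05 + (1232/4096) × 2.1 = -0.4183593750 V.
Error = V_in − V_code = -0.4185227 − (-0.4183593750) = −163 µV.

−163 µV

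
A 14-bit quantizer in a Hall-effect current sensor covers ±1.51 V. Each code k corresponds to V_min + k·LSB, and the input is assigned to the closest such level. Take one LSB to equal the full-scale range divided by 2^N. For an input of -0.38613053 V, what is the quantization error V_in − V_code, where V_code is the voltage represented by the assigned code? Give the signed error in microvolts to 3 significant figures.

The full-scale span is 1.51 − (-1.51) = 3.02 V. LSB = 3.02 V / 2^14 ≈ 184.3 µV.
(V_in − V_min)/LSB = (-0.38613053 − (-1.51)) × 16384/3.02 = 6097.1779 → nearest code k = 6097.
Reconstructed level: -1.51 + 6097 × 3.02/16384 V = -0.38616333008 V.
Error = V_in − V_code = -0.38613053 − (-0.38616333008) = +32.8 µV.

+32.8 µV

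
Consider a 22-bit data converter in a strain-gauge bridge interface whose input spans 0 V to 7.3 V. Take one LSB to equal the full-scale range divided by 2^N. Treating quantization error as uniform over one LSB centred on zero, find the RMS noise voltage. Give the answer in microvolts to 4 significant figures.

0.5024 µV

Full-scale range = 7.3 V.
Step size = 7.3/4194304 V = 1.74046 µV.
σ_q = LSB/√12 = 1.74046 µV/3.4641 = 0.5024 µV.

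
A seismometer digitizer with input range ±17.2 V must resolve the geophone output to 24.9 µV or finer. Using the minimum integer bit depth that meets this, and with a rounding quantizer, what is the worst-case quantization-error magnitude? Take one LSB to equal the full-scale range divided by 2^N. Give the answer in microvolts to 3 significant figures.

8.20 µV

Full-scale range = 17.2 V − (-17.2 V) = 34.4 V.
Need 2^N ≥ 34.4 V / 24.9 µV = 1.382e6 → N_min = 21.
LSB = 34.4 V / 2^21 = 16.403 µV.
|e|_max = LSB/2 = 8.20 µV.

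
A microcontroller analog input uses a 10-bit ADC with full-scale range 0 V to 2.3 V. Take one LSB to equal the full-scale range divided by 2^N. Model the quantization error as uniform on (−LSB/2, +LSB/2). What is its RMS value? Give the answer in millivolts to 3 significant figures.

0.648 mV

Range is 2.3 V.
LSB = 2.3 V / 2^10 = 2.2461 mV.
RMS of a uniform error over width LSB is LSB/√12 = 0.648 mV.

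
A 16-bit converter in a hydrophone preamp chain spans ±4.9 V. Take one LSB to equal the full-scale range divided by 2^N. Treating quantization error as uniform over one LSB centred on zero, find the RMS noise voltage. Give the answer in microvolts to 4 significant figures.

Full-scale range = 4.9 V − (-4.9 V) = 9.8 V.
LSB = 9.8 V / 2^16 = 149.536 µV.
RMS of a uniform error over width LSB is LSB/√12 = 43.17 µV.

43.17 µV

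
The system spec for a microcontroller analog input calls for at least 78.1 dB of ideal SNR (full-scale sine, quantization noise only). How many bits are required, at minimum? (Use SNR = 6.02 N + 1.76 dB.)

6.02 N + 1.76 ≥ 78.1 gives N ≥ 12.681, so the minimum integer is 13.

13 bits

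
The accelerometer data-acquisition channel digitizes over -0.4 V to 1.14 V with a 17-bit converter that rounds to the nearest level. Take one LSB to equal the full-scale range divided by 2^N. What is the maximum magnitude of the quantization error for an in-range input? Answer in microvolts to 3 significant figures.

Full-scale range = 1.14 V − (-0.4 V) = 1.54 V.
Step size = 1.54/131072 V = 11.749 µV.
|e|_max = LSB/2 = 5.87 µV.

5.87 µV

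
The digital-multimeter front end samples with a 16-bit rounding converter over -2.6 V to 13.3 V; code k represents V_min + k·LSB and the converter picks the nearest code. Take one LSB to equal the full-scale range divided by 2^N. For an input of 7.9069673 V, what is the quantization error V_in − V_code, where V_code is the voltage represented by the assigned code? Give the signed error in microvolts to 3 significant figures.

+50.5 µV

Full-scale range = 13.3 V − (-2.6 V) = 15.9 V. LSB = 15.9 V / 2^16 ≈ 242.6 µV.
Position in LSBs: (7.9069673 − (-2.6)) × 65536/15.9 = 43307.2081; rounding gives k = 43307.
V_code = V_min + k × range/2^16 = -2.6 + 43307 × 15.9/65536 = 7.9069168091 V.
Error = V_in − V_code = 7.9069673 − (7.9069168091) = +50.5 µV.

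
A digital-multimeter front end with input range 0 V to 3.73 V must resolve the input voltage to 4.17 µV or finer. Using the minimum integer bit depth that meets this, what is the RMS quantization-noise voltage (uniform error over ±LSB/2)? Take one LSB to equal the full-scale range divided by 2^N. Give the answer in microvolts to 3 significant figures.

1.03 µV

Full-scale range = 3.73 V.
Required number of levels: 3.73/4.17 µV = 894480; smallest N with 2^N ≥ that is 20.
Step size = 3.73/1048576 V = 3.5572 µV.
σ_q = LSB/√12 = 3.5572 µV/3.4641 = 1.03 µV.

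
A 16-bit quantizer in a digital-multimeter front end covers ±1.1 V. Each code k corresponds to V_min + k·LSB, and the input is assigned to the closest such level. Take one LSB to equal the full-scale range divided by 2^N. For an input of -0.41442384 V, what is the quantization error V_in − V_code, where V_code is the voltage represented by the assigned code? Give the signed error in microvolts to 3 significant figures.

−10.4 µV

Range = 1.1 − (-1.1) = 2.2 V. LSB = 2.2 V / 2^16 ≈ 33.57 µV.
(-0.41442384 − (-1.1)) / LSB = 0.68557616 × 65536/2.2 = 20422.6906. Nearest integer: k = 20423.
V_code = V_min + k × range/2^16 = -1.1 + 20423 × 2.2/65536 = -0.41441345215 V.
V_in − V_code = -0.41442384 − (-0.41441345215) = −10.4 µV.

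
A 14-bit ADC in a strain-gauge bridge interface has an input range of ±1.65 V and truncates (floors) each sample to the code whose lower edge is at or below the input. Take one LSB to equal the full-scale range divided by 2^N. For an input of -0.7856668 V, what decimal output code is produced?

The full-scale span is 1.65 − (-1.65) = 3.3 V. LSB = 3.3 V / 2^14 ≈ 201.4 µV.
(V_in − V_min) × 2^14/range = (-0.7856668 − (-1.65)) × 16384/3.3 = 4291.283.
Floor → code = 4291.

4291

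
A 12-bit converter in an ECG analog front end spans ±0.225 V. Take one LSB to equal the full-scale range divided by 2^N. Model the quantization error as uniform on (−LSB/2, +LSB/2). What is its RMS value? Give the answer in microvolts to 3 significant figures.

31.7 µV

The full-scale span is 0.225 − (-0.225) = 0.45 V.
Step size = 0.45/4096 V = 109.86 µV.
For a uniform distribution on [−LSB/2, +LSB/2], V_rms = LSB/√12 = 109.86 µV/3.4641 = 31.7 µV.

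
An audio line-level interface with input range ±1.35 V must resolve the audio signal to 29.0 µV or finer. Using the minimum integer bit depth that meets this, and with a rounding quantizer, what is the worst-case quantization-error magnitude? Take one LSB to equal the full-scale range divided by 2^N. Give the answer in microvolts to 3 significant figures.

Range = 1.35 − (-1.35) = 2.7 V.
Levels needed ≥ 2.7/29.0 µV = 93100. 2^17 = 131072 suffices, so N_min = 17.
LSB = 2.7 V / 2^17 = 20.599 µV.
|e|_max = LSB/2 = 10.3 µV.

10.3 µV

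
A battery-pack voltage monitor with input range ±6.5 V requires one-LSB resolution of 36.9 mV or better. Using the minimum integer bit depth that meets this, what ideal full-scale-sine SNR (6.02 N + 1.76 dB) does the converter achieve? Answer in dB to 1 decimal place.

55.9 dB

Range = 6.5 − (-6.5) = 13 V.
Need 2^N ≥ 13 V / 36.9 mV = 352.3 → N_min = 9.
SNR = 6.02 × 9 + 1.76 = 55.94 dB.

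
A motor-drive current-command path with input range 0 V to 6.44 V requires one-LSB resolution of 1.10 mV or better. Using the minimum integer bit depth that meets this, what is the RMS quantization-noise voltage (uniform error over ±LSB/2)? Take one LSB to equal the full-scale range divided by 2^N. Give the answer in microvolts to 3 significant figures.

V_FS = 6.44 V.
Required number of levels: 6.44/1.10 mV = 5854.5; smallest N with 2^N ≥ that is 13.
One LSB is 6.44 V / 8192 = 0.78613 mV.
σ_q = LSB/√12 = 0.78613 mV/3.4641 = 227 µV.

227 µV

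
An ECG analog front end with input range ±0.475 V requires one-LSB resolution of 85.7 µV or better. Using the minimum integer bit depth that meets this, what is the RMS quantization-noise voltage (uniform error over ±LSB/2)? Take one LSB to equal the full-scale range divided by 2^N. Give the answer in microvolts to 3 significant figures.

Span: 0.475 V − (-0.475 V) = 0.95 V.
Required number of levels: 0.95/85.7 µV = 11085; smallest N with 2^N ≥ that is 14.
LSB = 0.95 V ÷ 2^14 = 0.95/16384 V = 57.983 µV.
σ_q = LSB/√12 = 57.983 µV/3.4641 = 16.7 µV.

16.7 µV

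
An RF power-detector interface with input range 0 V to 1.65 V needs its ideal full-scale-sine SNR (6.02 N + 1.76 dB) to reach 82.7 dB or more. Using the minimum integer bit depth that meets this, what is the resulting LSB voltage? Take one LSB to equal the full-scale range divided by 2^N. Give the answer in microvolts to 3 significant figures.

Full-scale range = 1.65 V.
Required N = ⌈(82.7 − 1.76)/6.02⌉ = ⌈13.445⌉ = 14.
LSB = 1.65 V / 2^14 = 101 µV.

101 µV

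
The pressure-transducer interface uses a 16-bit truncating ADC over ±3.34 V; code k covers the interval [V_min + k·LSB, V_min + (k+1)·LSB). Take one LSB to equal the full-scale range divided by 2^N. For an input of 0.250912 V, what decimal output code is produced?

35229

The full-scale span is 3.34 − (-3.34) = 6.68 V. LSB = 6.68 V / 2^16 ≈ 101.9 µV.
(V_in − V_min) × 2^16/range = (0.250912 − (-3.34)) × 65536/6.68 = 35229.642.
Floor → code = 35229.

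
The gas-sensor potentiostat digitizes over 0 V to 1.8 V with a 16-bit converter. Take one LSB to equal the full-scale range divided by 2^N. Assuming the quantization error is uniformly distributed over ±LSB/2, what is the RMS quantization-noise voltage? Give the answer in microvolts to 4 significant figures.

7.929 µV

Range is 1.8 V.
One LSB is 1.8 V / 65536 = 27.4658 µV.
σ_q = LSB/√12 = 27.4658 µV/3.4641 = 7.929 µV.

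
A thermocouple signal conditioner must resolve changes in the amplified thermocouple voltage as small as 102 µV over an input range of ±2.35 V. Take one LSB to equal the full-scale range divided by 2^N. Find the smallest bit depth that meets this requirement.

16 bits

Full-scale range = 2.35 V − (-2.35 V) = 4.7 V.
4.7 V / 102 µV = 46080. Since 2^15 = 32768 and 2^16 = 65536, N = 16.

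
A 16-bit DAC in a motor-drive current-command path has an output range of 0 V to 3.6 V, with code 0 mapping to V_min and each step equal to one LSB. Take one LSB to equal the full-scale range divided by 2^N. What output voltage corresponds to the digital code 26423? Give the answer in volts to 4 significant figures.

Full-scale range = 3.6 V. LSB = 3.6 V / 2^16.
V_out = 0 + 26423 × (3.6/65536) V
      = 0 + 1.45146 = 1.45146 V.

1.451 V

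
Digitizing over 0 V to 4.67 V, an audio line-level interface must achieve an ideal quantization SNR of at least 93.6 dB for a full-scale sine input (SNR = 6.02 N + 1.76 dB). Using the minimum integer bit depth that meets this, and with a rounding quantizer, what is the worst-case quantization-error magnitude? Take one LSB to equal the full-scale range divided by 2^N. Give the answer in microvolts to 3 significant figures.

Full-scale range = 4.67 V.
6.02 N + 1.76 ≥ 93.6 gives N ≥ 15.256, so the minimum integer is 16.
LSB = 4.67 V ÷ 2^16 = 4.67/65536 V = 71.259 µV.
Max error for round-to-nearest is LSB/2 = 35.6 µV.

35.6 µV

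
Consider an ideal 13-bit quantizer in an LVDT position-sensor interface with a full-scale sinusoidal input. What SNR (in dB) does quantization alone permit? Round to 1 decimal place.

SNR = 6.02·13 + 1.76 = 80.02 dB.

80.0 dB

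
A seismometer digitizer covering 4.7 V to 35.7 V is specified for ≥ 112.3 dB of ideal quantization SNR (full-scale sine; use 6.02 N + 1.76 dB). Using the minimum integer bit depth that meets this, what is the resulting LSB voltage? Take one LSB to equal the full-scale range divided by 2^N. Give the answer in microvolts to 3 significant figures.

59.1 µV

Range = 35.7 − (4.7) = 31 V.
N ≥ (112.3 − 1.76)/6.02 = 18.362 → N_min = 19.
One LSB is 31 V / 524288 = 59.1 µV.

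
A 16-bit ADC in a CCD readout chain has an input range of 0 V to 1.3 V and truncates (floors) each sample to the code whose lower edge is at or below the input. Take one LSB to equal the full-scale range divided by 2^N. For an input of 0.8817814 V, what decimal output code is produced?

Full-scale range = 1.3 V. LSB = 1.3 V / 2^16 ≈ 19.84 µV.
V_in − V_min = 0.8817814 − (0) = 0.8817814 V.
Divide by LSB: 0.8817814 × 65536/1.3 = 44452.6353.
Truncating gives code 44452.

44452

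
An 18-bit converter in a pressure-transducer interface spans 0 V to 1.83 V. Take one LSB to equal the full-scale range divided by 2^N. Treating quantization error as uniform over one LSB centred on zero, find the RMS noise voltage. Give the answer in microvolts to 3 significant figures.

V_FS = 1.83 V.
LSB = 1.83 V / 2^18 = 6.9809 µV.
RMS of a uniform error over width LSB is LSB/√12 = 2.02 µV.

2.02 µV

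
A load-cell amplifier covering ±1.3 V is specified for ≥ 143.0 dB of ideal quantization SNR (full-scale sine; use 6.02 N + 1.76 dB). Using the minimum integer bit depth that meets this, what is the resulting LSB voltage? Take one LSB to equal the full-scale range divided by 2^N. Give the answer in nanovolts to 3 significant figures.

155 nV

Full-scale range = 1.3 V − (-1.3 V) = 2.6 V.
6.02 N + 1.76 ≥ 143.0 gives N ≥ 23.462, so the minimum integer is 24.
Step size = 2.6/16777216 V = 155 nV.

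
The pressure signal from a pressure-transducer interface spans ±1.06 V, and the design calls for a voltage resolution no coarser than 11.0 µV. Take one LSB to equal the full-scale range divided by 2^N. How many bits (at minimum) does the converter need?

18 bits

Full-scale range = 1.06 V − (-1.06 V) = 2.12 V.
Levels needed ≥ 2.12/11.0 µV = 192700. 2^18 = 262144 suffices, so N_min = 18.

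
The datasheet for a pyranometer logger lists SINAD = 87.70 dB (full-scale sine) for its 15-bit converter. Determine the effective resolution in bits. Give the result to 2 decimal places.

Inverting SNR = 6.02 N + 1.76: N_eff = (87.70 − 1.76)/6.02 = 14.2757.

14.28 bits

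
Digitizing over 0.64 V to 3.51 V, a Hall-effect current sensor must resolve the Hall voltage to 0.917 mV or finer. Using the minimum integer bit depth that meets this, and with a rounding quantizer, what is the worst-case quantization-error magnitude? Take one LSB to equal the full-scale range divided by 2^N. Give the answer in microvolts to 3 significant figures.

350 µV

Span: 3.51 V − (0.64 V) = 2.87 V.
Required number of levels: 2.87/0.917 mV = 3129.8; smallest N with 2^N ≥ that is 12.
LSB = 2.87 V / 2^12 = 0.70068 mV.
Max error for round-to-nearest is LSB/2 = 350 µV.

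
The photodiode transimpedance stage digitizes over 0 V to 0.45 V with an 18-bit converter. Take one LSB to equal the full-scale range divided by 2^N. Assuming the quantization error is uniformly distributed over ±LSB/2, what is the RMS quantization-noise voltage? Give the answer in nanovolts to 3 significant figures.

496 nV

Range is 0.45 V.
LSB = 0.45 V ÷ 2^18 = 0.45/262144 V = 1.7166 µV.
V_rms = LSB/√12 = 1.7166 µV / √12 = 496 nV.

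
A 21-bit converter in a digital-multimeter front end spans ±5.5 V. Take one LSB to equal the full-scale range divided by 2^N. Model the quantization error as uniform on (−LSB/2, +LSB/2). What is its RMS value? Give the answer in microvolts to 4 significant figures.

Range = 5.5 − (-5.5) = 11 V.
LSB = 11 V / 2^21 = 5.24521 µV.
V_rms = LSB/√12 = 5.24521 µV / √12 = 1.514 µV.

1.514 µV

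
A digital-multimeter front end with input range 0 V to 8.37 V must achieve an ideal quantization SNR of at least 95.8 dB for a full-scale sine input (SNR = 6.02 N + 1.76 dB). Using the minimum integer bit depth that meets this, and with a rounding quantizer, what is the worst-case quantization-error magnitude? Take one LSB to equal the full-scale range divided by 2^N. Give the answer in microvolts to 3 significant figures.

Span = 8.37 V.
Required N = ⌈(95.8 − 1.76)/6.02⌉ = ⌈15.621⌉ = 16.
Step size = 8.37/65536 V = 127.72 µV.
Max error for round-to-nearest is LSB/2 = 63.9 µV.

63.9 µV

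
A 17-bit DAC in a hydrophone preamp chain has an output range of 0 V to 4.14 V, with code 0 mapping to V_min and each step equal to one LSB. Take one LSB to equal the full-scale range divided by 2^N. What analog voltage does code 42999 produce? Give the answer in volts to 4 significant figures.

Full-scale range = 4.14 V. LSB = 4.14 V / 2^17.
Output = V_min + (42999/131072) × range = 0 + 0.328056 × 4.14 V
      = 0 + 1.35815 = 1.35815 V.

1.358 V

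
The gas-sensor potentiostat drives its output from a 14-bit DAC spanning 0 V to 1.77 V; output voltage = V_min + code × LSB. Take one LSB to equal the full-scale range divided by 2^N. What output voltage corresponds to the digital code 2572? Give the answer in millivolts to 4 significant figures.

277.9 mV

Full-scale range = 1.77 V. LSB = 1.77 V / 2^14.
V_out = 0 + 2572 × (1.77/16384) V
      = 0 V + 0.277859 V = 0.277859 V.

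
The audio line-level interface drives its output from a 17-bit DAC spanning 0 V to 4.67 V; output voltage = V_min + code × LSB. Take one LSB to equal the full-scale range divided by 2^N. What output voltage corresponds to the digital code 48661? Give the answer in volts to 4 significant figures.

Range is 4.67 V. LSB = 4.67 V / 2^17.
V_out = 0 + 48661 × (4.67/131072) V
      = 0 + 1.73376 = 1.73376 V.

1.734 V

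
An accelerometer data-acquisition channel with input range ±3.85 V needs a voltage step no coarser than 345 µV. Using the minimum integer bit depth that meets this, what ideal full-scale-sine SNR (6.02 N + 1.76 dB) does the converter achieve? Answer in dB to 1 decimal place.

92.1 dB

Full-scale range = 3.85 V − (-3.85 V) = 7.7 V.
Need 2^N ≥ 7.7 V / 345 µV = 22320 → N_min = 15.
Ideal SNR at N = 15: 6.02·15 + 1.76 = 92.1 dB.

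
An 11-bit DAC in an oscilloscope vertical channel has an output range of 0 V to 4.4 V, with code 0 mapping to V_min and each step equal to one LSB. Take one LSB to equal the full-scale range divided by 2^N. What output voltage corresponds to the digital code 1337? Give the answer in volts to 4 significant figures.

Span = 4.4 V. LSB = 4.4 V / 2^11.
V_out = 0 + 1337 × (4.4/2048) V
      = 0 + 2.87246 = 2.87246 V.

2.872 V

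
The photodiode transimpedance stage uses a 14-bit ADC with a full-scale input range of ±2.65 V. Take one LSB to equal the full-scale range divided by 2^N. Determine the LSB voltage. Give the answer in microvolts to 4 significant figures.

323.5 µV

The full-scale span is 2.65 − (-2.65) = 5.3 V.
2^14 = 16384 levels.
Step size = 5.3/16384 V = 323.5 µV.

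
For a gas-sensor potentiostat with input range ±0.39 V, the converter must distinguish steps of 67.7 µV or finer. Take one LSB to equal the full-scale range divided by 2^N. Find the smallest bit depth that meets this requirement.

The full-scale span is 0.39 − (-0.39) = 0.78 V.
Levels needed ≥ 0.78/67.7 µV = 11520. 2^14 = 16384 suffices, so N_min = 14.

14 bits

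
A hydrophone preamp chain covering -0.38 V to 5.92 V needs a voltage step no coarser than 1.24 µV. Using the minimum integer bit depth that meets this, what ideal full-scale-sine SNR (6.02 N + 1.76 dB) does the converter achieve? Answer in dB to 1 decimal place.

Range = 5.92 − (-0.38) = 6.3 V.
Required number of levels: 6.3/1.24 µV = 5.0806e6; smallest N with 2^N ≥ that is 23.
6.02(23) + 1.76 = 140.22 dB.

140.2 dB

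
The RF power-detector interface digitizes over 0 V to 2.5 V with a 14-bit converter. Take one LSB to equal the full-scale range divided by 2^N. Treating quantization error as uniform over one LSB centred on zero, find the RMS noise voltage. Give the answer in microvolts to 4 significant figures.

Range is 2.5 V.
LSB = 2.5 V / 2^14 = 152.588 µV.
V_rms = LSB/√12 = 152.588 µV / √12 = 44.05 µV.

44.05 µV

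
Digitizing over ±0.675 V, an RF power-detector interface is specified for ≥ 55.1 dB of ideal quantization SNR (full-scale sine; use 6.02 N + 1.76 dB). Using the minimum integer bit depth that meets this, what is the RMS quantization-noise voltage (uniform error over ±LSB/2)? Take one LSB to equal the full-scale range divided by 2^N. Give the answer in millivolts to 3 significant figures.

The full-scale span is 0.675 − (-0.675) = 1.35 V.
6.02 N + 1.76 ≥ 55.1 gives N ≥ 8.860, so the minimum integer is 9.
LSB = 1.35 V ÷ 2^9 = 1.35/512 V = 2.6367 mV.
V_rms = LSB/√12 = 0.761 mV.

0.761 mV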